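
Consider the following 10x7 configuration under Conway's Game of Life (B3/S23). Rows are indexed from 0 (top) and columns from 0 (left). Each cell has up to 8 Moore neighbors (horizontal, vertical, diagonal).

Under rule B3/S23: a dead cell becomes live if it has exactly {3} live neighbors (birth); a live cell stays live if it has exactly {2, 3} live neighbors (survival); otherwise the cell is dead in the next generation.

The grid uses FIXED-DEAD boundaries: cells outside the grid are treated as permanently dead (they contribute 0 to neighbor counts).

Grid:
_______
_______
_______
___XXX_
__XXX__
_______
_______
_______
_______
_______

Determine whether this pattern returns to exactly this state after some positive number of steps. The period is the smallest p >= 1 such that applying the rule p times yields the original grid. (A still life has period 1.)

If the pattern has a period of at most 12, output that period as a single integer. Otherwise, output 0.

Simulating and comparing each generation to the original:
Gen 0 (original, given above): 6 live cells
Gen 1: 6 live cells, differs from original
Gen 2: 6 live cells, MATCHES original -> period = 2

Answer: 2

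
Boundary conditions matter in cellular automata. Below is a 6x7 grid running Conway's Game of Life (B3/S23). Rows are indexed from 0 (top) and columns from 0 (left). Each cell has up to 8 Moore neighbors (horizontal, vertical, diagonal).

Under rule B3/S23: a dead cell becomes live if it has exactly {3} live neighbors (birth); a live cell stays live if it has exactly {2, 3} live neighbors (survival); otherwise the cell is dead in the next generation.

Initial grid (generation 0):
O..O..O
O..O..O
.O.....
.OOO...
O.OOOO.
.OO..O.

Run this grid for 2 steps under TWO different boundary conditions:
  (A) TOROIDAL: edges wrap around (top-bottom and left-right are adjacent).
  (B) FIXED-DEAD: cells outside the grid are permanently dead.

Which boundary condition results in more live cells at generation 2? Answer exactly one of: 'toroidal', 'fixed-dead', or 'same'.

Under TOROIDAL boundary, generation 2:
..OOOOO
OO...O.
.O.....
OO.....
O....O.
.......
Population = 13

Under FIXED-DEAD boundary, generation 2:
.O.....
O.O....
.......
O......
O......
.O.....
Population = 6

Comparison: toroidal=13, fixed-dead=6 -> toroidal

Answer: toroidal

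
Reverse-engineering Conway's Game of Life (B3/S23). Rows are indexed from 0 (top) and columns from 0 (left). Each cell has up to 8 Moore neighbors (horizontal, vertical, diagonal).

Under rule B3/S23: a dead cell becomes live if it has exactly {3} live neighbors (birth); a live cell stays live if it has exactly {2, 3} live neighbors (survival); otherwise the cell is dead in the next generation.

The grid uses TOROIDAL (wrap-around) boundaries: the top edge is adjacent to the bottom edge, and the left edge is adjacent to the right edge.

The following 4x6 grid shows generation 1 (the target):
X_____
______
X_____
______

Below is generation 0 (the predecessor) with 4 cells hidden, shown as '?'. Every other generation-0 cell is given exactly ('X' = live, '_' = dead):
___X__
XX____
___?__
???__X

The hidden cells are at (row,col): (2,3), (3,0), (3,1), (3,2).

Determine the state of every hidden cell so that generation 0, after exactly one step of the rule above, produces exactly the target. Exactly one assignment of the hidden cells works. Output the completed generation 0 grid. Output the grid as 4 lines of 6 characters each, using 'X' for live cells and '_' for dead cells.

Hidden generation-0 cells (in order): (2,3), (3,0), (3,1), (3,2).
A hidden cell only influences target cells in its own 3x3 neighborhood. Try each of the 2^4 = 16 assignments, step the completed generation 0 forward once under B3/S23, and compare with the target:
  (2,3)=_ (3,0)=_ (3,1)=_ (3,2)=_ -> step reproduces the target at every cell -> ACCEPT
  (2,3)=_ (3,0)=_ (3,1)=_ (3,2)=X -> step gives (0,1)='X' but target has '_' -> reject
  (2,3)=_ (3,0)=_ (3,1)=X (3,2)=_ -> step gives (0,0)='_' but target has 'X' -> reject
  (2,3)=_ (3,0)=_ (3,1)=X (3,2)=X -> step gives (0,0)='_' but target has 'X' -> reject
  (2,3)=_ (3,0)=X (3,1)=_ (3,2)=_ -> step gives (0,0)='_' but target has 'X' -> reject
  (2,3)=_ (3,0)=X (3,1)=_ (3,2)=X -> step gives (0,0)='_' but target has 'X' -> reject
  (2,3)=_ (3,0)=X (3,1)=X (3,2)=_ -> step gives (0,0)='_' but target has 'X' -> reject
  (2,3)=_ (3,0)=X (3,1)=X (3,2)=X -> step gives (0,0)='_' but target has 'X' -> reject
  (2,3)=X (3,0)=_ (3,1)=_ (3,2)=_ -> step gives (1,2)='X' but target has '_' -> reject
  (2,3)=X (3,0)=_ (3,1)=_ (3,2)=X -> step gives (0,1)='X' but target has '_' -> reject
  (2,3)=X (3,0)=_ (3,1)=X (3,2)=_ -> step gives (0,0)='_' but target has 'X' -> reject
  (2,3)=X (3,0)=_ (3,1)=X (3,2)=X -> step gives (0,0)='_' but target has 'X' -> reject
  (2,3)=X (3,0)=X (3,1)=_ (3,2)=_ -> step gives (0,0)='_' but target has 'X' -> reject
  (2,3)=X (3,0)=X (3,1)=_ (3,2)=X -> step gives (0,0)='_' but target has 'X' -> reject
  (2,3)=X (3,0)=X (3,1)=X (3,2)=_ -> step gives (0,0)='_' but target has 'X' -> reject
  (2,3)=X (3,0)=X (3,1)=X (3,2)=X -> step gives (0,0)='_' but target has 'X' -> reject
Unique solution: (2,3)=dead, (3,0)=dead, (3,1)=dead, (3,2)=dead.
Check: live-neighbor counts of every cell in the completed generation 0:
322022
112111
321012
101120
Applying B3/S23 to generation 0 with these counts gives:
X_____
______
X_____
______
which matches the target exactly.

Answer: ___X__
XX____
______
_____X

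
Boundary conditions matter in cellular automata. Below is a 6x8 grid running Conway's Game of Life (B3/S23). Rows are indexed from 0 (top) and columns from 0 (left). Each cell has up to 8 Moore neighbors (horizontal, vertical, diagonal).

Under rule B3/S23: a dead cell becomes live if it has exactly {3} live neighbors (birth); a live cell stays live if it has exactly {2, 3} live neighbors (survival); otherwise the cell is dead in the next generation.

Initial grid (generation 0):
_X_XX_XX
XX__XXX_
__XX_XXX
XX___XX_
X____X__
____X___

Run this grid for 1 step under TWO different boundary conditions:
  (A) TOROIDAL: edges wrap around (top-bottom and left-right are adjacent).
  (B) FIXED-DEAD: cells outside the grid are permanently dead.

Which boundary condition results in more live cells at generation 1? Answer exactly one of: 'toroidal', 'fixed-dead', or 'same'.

Answer: toroidal

Derivation:
Under TOROIDAL boundary, generation 1:
_XXX__XX
_X______
__XX____
XXX_____
XX__XXXX
X__XX_XX
Population = 22

Under FIXED-DEAD boundary, generation 1:
XXXXX_XX
XX______
__XX___X
XXX____X
XX__XXX_
________
Population = 21

Comparison: toroidal=22, fixed-dead=21 -> toroidal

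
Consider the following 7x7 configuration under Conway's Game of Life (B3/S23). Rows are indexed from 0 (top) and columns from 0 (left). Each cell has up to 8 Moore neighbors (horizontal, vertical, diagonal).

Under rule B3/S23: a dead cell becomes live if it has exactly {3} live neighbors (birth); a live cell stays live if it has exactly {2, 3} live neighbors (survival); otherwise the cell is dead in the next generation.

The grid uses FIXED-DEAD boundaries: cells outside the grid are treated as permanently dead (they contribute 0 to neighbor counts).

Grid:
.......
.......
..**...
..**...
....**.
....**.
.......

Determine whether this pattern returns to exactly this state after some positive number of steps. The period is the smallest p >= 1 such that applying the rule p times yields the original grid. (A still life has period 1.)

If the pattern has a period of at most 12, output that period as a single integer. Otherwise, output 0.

Simulating and comparing each generation to the original:
Gen 0 (original, given above): 8 live cells
Gen 1: 6 live cells, differs from original
Gen 2: 8 live cells, MATCHES original -> period = 2

Answer: 2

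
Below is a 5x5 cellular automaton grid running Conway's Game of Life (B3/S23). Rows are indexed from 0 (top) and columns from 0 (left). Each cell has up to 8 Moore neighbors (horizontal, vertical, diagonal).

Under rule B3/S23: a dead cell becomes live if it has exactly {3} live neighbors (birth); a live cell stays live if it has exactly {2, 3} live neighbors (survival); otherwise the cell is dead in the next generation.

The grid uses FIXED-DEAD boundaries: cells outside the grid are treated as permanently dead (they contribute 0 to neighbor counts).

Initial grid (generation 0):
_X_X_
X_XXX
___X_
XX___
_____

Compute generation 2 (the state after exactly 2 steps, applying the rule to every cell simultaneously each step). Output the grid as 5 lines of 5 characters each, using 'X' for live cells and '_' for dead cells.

Answer: __XXX
XX___
___XX
_____
_____

Derivation:
Simulating step by step:
Generation 0 (given above): 9 live cells
Generation 1: 8 live cells
_X_XX
_X__X
X__XX
_____
_____
Generation 2: 7 live cells
(generation 2 grid is the final answer)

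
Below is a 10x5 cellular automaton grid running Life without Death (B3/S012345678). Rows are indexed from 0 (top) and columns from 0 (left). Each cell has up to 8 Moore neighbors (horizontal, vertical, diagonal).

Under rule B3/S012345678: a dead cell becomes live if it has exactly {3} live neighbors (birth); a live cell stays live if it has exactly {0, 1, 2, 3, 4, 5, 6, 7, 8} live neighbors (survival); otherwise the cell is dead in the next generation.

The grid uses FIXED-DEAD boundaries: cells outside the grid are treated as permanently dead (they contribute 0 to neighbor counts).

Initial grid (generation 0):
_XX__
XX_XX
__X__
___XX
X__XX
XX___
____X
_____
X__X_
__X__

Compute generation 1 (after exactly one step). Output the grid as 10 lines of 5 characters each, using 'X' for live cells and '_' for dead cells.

Answer: XXXX_
XX_XX
_XX__
__XXX
XXXXX
XX_XX
____X
_____
X__X_
__X__

Derivation:
Simulating step by step:
Generation 0 (given above): 18 live cells
Generation 1: 26 live cells
(generation 1 grid is the final answer)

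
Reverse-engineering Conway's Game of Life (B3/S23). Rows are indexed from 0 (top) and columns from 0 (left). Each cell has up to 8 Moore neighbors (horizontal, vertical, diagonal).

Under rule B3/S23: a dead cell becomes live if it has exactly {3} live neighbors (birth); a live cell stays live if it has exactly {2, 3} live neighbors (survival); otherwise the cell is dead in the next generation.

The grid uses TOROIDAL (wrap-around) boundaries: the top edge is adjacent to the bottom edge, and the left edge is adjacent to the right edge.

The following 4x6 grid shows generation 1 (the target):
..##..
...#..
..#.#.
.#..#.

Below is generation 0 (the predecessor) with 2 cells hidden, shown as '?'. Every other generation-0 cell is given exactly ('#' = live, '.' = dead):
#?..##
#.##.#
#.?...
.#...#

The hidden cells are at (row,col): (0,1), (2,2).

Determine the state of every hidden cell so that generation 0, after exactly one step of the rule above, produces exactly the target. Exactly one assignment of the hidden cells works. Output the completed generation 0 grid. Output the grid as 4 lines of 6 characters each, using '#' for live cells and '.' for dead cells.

Answer: #...##
#.##.#
#.....
.#...#

Derivation:
Hidden generation-0 cells (in order): (0,1), (2,2).
A hidden cell only influences target cells in its own 3x3 neighborhood. Try each of the 2^2 = 4 assignments, step the completed generation 0 forward once under B3/S23, and compare with the target:
  (0,1)=. (2,2)=. -> step reproduces the target at every cell -> ACCEPT
  (0,1)=. (2,2)=# -> step gives (1,2)='#' but target has '.' -> reject
  (0,1)=# (2,2)=. -> step gives (0,2)='.' but target has '#' -> reject
  (0,1)=# (2,2)=# -> step gives (0,2)='.' but target has '#' -> reject
Unique solution: (0,1)=dead, (2,2)=dead.
Check: live-neighbor counts of every cell in the completed generation 0:
543345
441245
443234
521134
Applying B3/S23 to generation 0 with these counts gives:
..##..
...#..
..#.#.
.#..#.
which matches the target exactly.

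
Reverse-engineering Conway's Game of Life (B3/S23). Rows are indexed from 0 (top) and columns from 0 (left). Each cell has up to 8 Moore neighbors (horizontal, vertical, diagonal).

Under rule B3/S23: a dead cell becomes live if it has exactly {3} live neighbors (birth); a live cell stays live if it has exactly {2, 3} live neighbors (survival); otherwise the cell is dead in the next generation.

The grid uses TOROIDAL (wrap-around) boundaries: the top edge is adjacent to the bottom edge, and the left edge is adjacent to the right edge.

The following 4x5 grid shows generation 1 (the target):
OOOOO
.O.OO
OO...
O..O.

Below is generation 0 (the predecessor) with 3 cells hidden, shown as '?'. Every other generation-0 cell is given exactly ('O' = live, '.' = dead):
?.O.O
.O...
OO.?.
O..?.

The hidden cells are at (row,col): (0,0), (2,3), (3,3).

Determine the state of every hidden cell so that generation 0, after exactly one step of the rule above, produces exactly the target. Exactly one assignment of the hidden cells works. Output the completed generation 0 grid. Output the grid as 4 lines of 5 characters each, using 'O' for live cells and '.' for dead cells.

Hidden generation-0 cells (in order): (0,0), (2,3), (3,3).
A hidden cell only influences target cells in its own 3x3 neighborhood. Try each of the 2^3 = 8 assignments, step the completed generation 0 forward once under B3/S23, and compare with the target:
  (0,0)=. (2,3)=. (3,3)=. -> step gives (0,2)='.' but target has 'O' -> reject
  (0,0)=. (2,3)=. (3,3)=O -> step gives (1,2)='O' but target has '.' -> reject
  (0,0)=. (2,3)=O (3,3)=. -> step gives (0,2)='.' but target has 'O' -> reject
  (0,0)=. (2,3)=O (3,3)=O -> step reproduces the target at every cell -> ACCEPT
  (0,0)=O (2,3)=. (3,3)=. -> step gives (0,1)='.' but target has 'O' -> reject
  (0,0)=O (2,3)=. (3,3)=O -> step gives (0,1)='.' but target has 'O' -> reject
  (0,0)=O (2,3)=O (3,3)=. -> step gives (0,1)='.' but target has 'O' -> reject
  (0,0)=O (2,3)=O (3,3)=O -> step gives (0,1)='.' but target has 'O' -> reject
Unique solution: (0,0)=dead, (2,3)=live, (3,3)=live.
Check: live-neighbor counts of every cell in the completed generation 0:
33232
43433
33414
34435
Applying B3/S23 to generation 0 with these counts gives:
OOOOO
.O.OO
OO...
O..O.
which matches the target exactly.

Answer: ..O.O
.O...
OO.O.
O..O.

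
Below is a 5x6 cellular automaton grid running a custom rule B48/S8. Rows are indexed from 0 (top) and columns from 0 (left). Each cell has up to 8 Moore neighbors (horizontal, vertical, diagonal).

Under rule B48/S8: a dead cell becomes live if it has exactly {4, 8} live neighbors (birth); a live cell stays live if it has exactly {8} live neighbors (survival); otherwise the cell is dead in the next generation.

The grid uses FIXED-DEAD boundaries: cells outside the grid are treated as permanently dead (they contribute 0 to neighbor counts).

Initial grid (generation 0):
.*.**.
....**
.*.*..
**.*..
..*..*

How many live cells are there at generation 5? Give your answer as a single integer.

Simulating step by step:
Generation 0 (given above): 12 live cells
Generation 1: 4 live cells
......
..**..
..*.*.
......
......
Generation 2: 1 live cells
......
......
...*..
......
......
Generation 3: 0 live cells
......
......
......
......
......
Generation 4: 0 live cells
......
......
......
......
......
Generation 5: 0 live cells
......
......
......
......
......
Population at generation 5: 0

Answer: 0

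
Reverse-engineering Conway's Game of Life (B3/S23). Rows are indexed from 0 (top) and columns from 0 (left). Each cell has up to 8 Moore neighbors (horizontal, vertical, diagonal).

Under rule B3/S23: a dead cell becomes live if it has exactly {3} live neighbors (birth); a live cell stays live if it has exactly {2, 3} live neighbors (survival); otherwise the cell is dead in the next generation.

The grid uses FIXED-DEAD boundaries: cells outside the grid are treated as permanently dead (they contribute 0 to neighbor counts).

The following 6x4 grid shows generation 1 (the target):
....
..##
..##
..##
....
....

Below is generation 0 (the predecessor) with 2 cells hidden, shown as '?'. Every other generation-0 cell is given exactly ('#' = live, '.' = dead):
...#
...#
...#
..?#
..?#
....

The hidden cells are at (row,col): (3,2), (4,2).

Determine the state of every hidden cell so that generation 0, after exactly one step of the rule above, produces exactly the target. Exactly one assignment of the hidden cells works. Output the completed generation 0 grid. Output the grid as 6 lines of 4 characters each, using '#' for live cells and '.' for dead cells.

Hidden generation-0 cells (in order): (3,2), (4,2).
A hidden cell only influences target cells in its own 3x3 neighborhood. Try each of the 2^2 = 4 assignments, step the completed generation 0 forward once under B3/S23, and compare with the target:
  (3,2)=. (4,2)=. -> step reproduces the target at every cell -> ACCEPT
  (3,2)=. (4,2)=# -> step gives (3,2)='.' but target has '#' -> reject
  (3,2)=# (4,2)=. -> step gives (2,2)='.' but target has '#' -> reject
  (3,2)=# (4,2)=# -> step gives (2,2)='.' but target has '#' -> reject
Unique solution: (3,2)=dead, (4,2)=dead.
Check: live-neighbor counts of every cell in the completed generation 0:
0021
0032
0032
0032
0021
0011
Applying B3/S23 to generation 0 with these counts gives:
....
..##
..##
..##
....
....
which matches the target exactly.

Answer: ...#
...#
...#
...#
...#
....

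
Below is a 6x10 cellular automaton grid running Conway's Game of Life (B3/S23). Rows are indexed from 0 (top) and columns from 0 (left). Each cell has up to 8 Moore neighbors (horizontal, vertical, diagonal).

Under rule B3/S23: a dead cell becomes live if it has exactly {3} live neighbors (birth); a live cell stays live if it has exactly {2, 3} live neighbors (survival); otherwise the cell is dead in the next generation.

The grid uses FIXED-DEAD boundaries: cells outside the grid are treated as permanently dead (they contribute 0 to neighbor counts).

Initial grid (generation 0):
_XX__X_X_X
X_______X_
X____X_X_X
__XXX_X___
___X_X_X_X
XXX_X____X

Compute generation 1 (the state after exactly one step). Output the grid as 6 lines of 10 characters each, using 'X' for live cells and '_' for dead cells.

Simulating step by step:
Generation 0 (given above): 24 live cells
Generation 1: 23 live cells
(generation 1 grid is the final answer)

Answer: _X______X_
X______X_X
_X_XXXXXX_
__XX___X__
_____XX_X_
_XXXX___X_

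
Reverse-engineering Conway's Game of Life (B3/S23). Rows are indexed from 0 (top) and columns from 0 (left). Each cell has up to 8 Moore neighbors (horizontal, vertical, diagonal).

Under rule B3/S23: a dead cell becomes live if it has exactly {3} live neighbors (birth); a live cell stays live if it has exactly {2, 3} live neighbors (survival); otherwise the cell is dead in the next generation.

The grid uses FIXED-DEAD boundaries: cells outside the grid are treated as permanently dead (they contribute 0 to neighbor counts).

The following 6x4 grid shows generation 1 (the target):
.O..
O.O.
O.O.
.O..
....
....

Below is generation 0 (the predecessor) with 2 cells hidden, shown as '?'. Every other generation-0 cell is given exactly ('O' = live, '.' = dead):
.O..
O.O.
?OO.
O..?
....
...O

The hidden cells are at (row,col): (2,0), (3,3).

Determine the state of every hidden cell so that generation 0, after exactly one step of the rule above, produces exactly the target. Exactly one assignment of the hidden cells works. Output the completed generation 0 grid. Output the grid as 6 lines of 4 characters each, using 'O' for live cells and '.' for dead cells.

Hidden generation-0 cells (in order): (2,0), (3,3).
A hidden cell only influences target cells in its own 3x3 neighborhood. Try each of the 2^2 = 4 assignments, step the completed generation 0 forward once under B3/S23, and compare with the target:
  (2,0)=. (3,3)=. -> step reproduces the target at every cell -> ACCEPT
  (2,0)=. (3,3)=O -> step gives (2,3)='O' but target has '.' -> reject
  (2,0)=O (3,3)=. -> step gives (3,0)='O' but target has '.' -> reject
  (2,0)=O (3,3)=O -> step gives (2,3)='O' but target has '.' -> reject
Unique solution: (2,0)=dead, (3,3)=dead.
Check: live-neighbor counts of every cell in the completed generation 0:
2221
2532
3422
1321
1111
0010
Applying B3/S23 to generation 0 with these counts gives:
.O..
O.O.
O.O.
.O..
....
....
which matches the target exactly.

Answer: .O..
O.O.
.OO.
O...
....
...O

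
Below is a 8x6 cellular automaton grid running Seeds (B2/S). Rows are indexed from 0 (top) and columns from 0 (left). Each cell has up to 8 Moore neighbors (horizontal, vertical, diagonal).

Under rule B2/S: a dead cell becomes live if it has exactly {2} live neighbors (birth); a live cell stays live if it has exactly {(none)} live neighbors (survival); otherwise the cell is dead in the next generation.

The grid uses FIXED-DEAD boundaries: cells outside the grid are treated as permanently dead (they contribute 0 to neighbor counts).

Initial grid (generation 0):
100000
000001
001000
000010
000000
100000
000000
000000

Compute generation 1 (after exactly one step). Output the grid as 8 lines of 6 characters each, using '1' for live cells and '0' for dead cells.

Simulating step by step:
Generation 0 (given above): 5 live cells
Generation 1: 5 live cells
(generation 1 grid is the final answer)

Answer: 000000
010000
000111
000100
000000
000000
000000
000000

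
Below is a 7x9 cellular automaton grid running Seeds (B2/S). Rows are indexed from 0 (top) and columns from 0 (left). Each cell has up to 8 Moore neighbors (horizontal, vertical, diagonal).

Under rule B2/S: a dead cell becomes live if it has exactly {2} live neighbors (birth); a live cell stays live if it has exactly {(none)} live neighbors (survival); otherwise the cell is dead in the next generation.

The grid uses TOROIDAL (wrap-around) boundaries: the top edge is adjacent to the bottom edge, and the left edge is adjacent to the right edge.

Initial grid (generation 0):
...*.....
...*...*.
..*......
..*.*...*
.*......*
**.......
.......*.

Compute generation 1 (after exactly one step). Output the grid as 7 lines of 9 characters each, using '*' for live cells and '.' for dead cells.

Answer: ..*.*.***
....*....
.*..*..**
.......*.
...*...*.
..*....*.
***.....*

Derivation:
Simulating step by step:
Generation 0 (given above): 12 live cells
Generation 1: 19 live cells
(generation 1 grid is the final answer)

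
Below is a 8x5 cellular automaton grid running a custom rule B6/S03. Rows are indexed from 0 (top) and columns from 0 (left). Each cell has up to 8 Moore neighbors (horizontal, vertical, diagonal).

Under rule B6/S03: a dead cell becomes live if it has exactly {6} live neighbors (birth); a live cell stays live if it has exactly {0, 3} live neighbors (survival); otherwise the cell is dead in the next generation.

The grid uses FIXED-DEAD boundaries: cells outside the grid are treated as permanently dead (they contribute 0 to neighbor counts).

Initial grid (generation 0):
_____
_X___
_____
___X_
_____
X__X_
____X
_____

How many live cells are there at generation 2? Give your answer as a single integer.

Simulating step by step:
Generation 0 (given above): 5 live cells
Generation 1: 3 live cells
_____
_X___
_____
___X_
_____
X____
_____
_____
Generation 2: 3 live cells
_____
_X___
_____
___X_
_____
X____
_____
_____
Population at generation 2: 3

Answer: 3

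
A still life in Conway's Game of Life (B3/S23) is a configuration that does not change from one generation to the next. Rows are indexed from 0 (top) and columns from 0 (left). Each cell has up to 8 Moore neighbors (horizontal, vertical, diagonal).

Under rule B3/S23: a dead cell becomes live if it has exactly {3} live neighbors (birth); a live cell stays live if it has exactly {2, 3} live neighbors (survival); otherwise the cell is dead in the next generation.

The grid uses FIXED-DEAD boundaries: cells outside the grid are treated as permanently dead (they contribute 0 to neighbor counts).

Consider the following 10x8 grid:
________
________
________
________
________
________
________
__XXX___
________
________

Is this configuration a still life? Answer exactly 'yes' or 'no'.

Compute generation 1 and compare to generation 0 (given above):
Generation 1:
________
________
________
________
________
________
___X____
___X____
___X____
________
Cell (6,3) differs: gen0=0 vs gen1=1 -> NOT a still life.

Answer: no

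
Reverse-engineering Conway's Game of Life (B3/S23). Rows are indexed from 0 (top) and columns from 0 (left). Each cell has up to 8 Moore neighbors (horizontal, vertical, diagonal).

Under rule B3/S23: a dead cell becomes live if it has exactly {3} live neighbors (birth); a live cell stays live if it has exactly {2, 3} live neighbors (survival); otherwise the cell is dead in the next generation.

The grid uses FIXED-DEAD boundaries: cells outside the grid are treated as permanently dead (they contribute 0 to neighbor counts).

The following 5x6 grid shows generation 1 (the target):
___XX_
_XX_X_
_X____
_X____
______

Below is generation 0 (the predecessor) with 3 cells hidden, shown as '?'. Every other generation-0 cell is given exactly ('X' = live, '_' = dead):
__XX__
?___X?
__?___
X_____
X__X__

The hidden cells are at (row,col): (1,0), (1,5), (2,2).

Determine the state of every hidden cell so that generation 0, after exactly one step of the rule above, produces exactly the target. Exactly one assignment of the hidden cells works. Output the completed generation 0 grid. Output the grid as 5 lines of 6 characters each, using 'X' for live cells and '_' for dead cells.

Hidden generation-0 cells (in order): (1,0), (1,5), (2,2).
A hidden cell only influences target cells in its own 3x3 neighborhood. Try each of the 2^3 = 8 assignments, step the completed generation 0 forward once under B3/S23, and compare with the target:
  (1,0)=_ (1,5)=_ (2,2)=_ -> step gives (0,4)='_' but target has 'X' -> reject
  (1,0)=_ (1,5)=_ (2,2)=X -> step gives (0,4)='_' but target has 'X' -> reject
  (1,0)=_ (1,5)=X (2,2)=_ -> step gives (1,1)='_' but target has 'X' -> reject
  (1,0)=_ (1,5)=X (2,2)=X -> step gives (1,1)='_' but target has 'X' -> reject
  (1,0)=X (1,5)=_ (2,2)=_ -> step gives (0,4)='_' but target has 'X' -> reject
  (1,0)=X (1,5)=_ (2,2)=X -> step gives (0,4)='_' but target has 'X' -> reject
  (1,0)=X (1,5)=X (2,2)=_ -> step gives (1,1)='_' but target has 'X' -> reject
  (1,0)=X (1,5)=X (2,2)=X -> step reproduces the target at every cell -> ACCEPT
Unique solution: (1,0)=live, (1,5)=live, (2,2)=live.
Check: live-neighbor counts of every cell in the completed generation 0:
121232
033421
230222
132210
121010
Applying B3/S23 to generation 0 with these counts gives:
___XX_
_XX_X_
_X____
_X____
______
which matches the target exactly.

Answer: __XX__
X___XX
__X___
X_____
X__X__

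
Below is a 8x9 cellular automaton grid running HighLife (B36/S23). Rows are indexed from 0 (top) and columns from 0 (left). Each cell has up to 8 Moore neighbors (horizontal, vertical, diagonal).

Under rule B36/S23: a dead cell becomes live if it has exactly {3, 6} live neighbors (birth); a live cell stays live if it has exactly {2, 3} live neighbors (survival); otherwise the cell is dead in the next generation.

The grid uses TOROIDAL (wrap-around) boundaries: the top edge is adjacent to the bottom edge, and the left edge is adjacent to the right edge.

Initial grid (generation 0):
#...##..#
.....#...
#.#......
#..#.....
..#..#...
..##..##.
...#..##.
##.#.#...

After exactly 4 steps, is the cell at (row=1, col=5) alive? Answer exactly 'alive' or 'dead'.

Answer: alive

Derivation:
Simulating step by step:
Generation 0 (given above): 22 live cells
Generation 1: 33 live cells
##...##.#
##..##..#
.#.......
..##.....
.##.#.#..
..####.#.
.#.#.#.##
####.#.#.
Generation 2: 23 live cells
...#.....
..#.#####
.#.##....
...#.....
.#....#..
#......##
.....###.
...#.##.#
Generation 3: 21 live cells
..##....#
..#..###.
......##.
...##....
#......##
#....#..#
#...##...
.....#...
Generation 4: 28 live cells
..####.#.
..##.#..#
...##..#.
......#..
#...#..#.
.#..####.
#...###.#
...#.#...

Cell (1,5) at generation 4: 1 -> alive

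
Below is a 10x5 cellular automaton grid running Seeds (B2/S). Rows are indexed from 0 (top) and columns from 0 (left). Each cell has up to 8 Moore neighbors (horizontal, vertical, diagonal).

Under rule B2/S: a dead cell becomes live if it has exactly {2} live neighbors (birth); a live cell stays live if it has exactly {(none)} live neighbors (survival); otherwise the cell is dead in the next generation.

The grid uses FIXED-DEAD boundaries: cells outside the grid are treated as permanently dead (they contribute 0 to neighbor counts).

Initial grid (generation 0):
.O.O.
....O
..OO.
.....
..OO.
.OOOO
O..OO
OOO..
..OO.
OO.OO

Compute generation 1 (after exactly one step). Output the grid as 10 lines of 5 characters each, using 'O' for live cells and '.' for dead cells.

Simulating step by step:
Generation 0 (given above): 23 live cells
Generation 1: 7 live cells
(generation 1 grid is the final answer)

Answer: ..O.O
.O...
....O
.O..O
.....
O....
.....
.....
.....
.....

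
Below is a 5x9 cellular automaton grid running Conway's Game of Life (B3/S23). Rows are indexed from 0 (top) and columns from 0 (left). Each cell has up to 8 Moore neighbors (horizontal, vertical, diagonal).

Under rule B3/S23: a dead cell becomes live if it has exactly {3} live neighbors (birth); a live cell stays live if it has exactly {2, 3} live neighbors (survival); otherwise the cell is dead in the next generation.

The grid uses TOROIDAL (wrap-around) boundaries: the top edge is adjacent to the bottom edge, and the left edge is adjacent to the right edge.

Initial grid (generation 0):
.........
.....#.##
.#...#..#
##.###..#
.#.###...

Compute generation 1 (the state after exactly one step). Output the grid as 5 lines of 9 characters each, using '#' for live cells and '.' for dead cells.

Simulating step by step:
Generation 0 (given above): 16 live cells
Generation 1: 16 live cells
(generation 1 grid is the final answer)

Answer: .....##..
#.....###
.##..#...
.#.#..#.#
.#.#.#...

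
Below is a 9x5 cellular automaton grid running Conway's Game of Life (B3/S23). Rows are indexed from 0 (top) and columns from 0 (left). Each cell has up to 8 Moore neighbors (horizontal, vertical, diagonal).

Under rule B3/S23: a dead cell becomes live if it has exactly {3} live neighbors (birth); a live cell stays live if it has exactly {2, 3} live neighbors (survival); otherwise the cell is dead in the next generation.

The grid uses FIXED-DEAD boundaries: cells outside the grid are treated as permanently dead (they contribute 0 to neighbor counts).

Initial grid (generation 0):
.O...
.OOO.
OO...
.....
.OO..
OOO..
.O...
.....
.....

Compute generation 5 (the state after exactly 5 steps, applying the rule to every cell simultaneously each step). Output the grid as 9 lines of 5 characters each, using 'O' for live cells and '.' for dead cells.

Simulating step by step:
Generation 0 (given above): 12 live cells
Generation 1: 11 live cells
.O...
.....
OO...
O.O..
O.O..
O....
OOO..
.....
.....
Generation 2: 12 live cells
.....
OO...
OO...
O.O..
O....
O.O..
OO...
.O...
.....
Generation 3: 10 live cells
.....
OO...
..O..
O....
O....
O....
O.O..
OO...
.....
Generation 4: 9 live cells
.....
.O...
O....
.O...
OO...
O....
O....
OO...
.....
Generation 5: 9 live cells
(generation 5 grid is the final answer)

Answer: .....
.....
OO...
.O...
OO...
O....
O....
OO...
.....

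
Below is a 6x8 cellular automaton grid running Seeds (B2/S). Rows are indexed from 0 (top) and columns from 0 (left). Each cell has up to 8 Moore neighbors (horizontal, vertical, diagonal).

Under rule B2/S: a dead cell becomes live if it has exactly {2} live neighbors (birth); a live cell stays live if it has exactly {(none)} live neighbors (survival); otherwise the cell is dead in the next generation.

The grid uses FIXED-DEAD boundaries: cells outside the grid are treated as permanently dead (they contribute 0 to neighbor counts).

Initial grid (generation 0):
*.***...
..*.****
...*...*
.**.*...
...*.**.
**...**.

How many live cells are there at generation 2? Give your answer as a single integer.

Answer: 2

Derivation:
Simulating step by step:
Generation 0 (given above): 21 live cells
Generation 1: 5 live cells
.......*
........
........
.......*
.......*
..*....*
Generation 2: 2 live cells
........
........
........
......*.
........
......*.
Population at generation 2: 2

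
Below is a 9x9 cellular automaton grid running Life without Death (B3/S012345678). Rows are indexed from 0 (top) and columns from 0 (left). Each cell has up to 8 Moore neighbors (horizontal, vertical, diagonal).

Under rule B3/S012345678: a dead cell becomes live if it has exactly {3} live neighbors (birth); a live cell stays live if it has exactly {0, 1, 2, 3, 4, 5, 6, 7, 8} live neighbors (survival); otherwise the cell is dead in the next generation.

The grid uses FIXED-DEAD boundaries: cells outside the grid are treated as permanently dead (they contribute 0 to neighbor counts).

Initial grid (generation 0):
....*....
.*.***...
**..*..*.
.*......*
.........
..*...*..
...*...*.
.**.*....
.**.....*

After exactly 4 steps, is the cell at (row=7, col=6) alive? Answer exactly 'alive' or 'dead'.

Answer: dead

Derivation:
Simulating step by step:
Generation 0 (given above): 21 live cells
Generation 1: 30 live cells
...***...
******...
**.***.*.
**......*
.........
..*...*..
.*.*...*.
.**.*....
.***....*
Generation 2: 36 live cells
.*.***...
******...
**.*****.
***.*...*
.*.......
..*...*..
.*.*...*.
***.*....
.***....*
Generation 3: 44 live cells
**.***...
******...
**.*****.
***.*.***
**.*.....
.**...*..
**.*...*.
***.*....
****....*
Generation 4: 48 live cells
**.***...
******...
**.******
***.*.***
**.*.**..
.***..*..
**.*...*.
***.*....
****....*

Cell (7,6) at generation 4: 0 -> dead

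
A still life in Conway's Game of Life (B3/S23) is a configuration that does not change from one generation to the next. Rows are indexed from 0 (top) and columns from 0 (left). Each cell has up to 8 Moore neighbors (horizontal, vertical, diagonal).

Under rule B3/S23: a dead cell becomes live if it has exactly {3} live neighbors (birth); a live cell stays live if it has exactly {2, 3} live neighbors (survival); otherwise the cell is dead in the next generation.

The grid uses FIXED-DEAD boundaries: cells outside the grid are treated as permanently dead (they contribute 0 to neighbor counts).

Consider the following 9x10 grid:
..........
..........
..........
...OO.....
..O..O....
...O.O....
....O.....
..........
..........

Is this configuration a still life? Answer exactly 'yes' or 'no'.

Compute generation 1 and compare to generation 0 (given above):
Generation 1:
..........
..........
..........
...OO.....
..O..O....
...O.O....
....O.....
..........
..........
The grids are IDENTICAL -> still life.

Answer: yes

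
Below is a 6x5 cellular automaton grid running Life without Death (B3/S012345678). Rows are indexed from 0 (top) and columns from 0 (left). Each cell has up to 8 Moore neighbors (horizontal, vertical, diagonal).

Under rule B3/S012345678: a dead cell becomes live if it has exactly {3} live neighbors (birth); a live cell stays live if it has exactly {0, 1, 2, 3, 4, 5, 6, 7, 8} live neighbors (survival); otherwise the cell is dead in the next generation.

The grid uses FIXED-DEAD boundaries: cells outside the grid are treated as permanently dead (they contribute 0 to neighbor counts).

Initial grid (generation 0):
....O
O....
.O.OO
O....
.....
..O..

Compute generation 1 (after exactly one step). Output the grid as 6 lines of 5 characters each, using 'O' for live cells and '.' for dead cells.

Simulating step by step:
Generation 0 (given above): 7 live cells
Generation 1: 10 live cells
(generation 1 grid is the final answer)

Answer: ....O
O..OO
OO.OO
O....
.....
..O..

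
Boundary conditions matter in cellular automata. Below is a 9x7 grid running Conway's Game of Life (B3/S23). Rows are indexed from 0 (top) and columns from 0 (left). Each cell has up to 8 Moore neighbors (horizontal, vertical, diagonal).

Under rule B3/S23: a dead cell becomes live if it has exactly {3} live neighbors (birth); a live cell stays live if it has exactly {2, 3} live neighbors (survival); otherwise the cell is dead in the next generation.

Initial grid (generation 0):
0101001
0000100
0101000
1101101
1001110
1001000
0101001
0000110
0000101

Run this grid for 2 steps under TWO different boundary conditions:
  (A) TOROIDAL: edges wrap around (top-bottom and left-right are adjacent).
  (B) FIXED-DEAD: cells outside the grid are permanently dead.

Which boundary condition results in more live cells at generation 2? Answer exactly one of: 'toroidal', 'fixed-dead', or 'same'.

Answer: toroidal

Derivation:
Under TOROIDAL boundary, generation 2:
1110000
1100011
0101011
1010111
0110110
1101010
0000000
0000000
0110000
Population = 26

Under FIXED-DEAD boundary, generation 2:
0000000
0011100
1101000
0010100
0010100
1101011
0100011
0010000
0001110
Population = 22

Comparison: toroidal=26, fixed-dead=22 -> toroidal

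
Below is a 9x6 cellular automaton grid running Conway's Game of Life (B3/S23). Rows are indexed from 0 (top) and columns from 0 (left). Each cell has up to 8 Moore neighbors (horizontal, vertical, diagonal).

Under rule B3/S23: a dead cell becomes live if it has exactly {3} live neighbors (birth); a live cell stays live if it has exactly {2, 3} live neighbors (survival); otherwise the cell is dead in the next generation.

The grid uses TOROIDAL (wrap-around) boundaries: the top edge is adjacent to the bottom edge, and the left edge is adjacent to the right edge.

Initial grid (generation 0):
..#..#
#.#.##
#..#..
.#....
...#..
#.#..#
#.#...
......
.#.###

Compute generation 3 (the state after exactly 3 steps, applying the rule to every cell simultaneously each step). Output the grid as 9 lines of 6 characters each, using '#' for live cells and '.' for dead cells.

Simulating step by step:
Generation 0 (given above): 19 live cells
Generation 1: 29 live cells
..#...
#.#.#.
#.###.
..#...
###...
#.##.#
#....#
######
#.####
Generation 2: 13 live cells
#.#...
..#.#.
..#.#.
#....#
#....#
..###.
......
......
......
Generation 3: 16 live cells
(generation 3 grid is the final answer)

Answer: .#.#..
..#..#
.#..#.
##..#.
##.#..
...###
...#..
......
......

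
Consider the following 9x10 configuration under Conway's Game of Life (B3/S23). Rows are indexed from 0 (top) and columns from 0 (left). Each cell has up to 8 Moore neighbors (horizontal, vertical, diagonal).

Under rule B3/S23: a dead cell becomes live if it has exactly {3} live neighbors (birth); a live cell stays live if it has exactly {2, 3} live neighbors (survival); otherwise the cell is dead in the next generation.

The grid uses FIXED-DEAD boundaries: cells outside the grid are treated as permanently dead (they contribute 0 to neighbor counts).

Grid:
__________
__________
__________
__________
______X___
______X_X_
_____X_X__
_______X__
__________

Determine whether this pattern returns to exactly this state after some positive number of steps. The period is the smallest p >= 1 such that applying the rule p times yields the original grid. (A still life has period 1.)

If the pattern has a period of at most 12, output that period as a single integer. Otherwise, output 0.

Simulating and comparing each generation to the original:
Gen 0 (original, given above): 6 live cells
Gen 1: 6 live cells, differs from original
Gen 2: 6 live cells, MATCHES original -> period = 2

Answer: 2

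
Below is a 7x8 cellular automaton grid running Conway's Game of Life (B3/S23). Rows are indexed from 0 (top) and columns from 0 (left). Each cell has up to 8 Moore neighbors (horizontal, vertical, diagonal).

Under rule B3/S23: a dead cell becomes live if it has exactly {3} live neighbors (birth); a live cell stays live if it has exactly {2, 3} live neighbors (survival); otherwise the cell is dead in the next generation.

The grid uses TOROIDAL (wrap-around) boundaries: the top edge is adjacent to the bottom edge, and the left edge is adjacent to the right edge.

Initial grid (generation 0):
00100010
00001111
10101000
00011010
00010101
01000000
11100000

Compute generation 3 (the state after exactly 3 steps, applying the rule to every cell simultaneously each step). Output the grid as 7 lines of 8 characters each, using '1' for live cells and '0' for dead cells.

Answer: 00000100
00010000
00000000
00010000
01000101
00000000
10000011

Derivation:
Simulating step by step:
Generation 0 (given above): 19 live cells
Generation 1: 18 live cells
10110010
01001011
00000000
00100011
00110110
01000000
10100000
Generation 2: 31 live cells
10110110
11110111
10000100
00110111
01110111
01010000
10110001
Generation 3: 9 live cells
(generation 3 grid is the final answer)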